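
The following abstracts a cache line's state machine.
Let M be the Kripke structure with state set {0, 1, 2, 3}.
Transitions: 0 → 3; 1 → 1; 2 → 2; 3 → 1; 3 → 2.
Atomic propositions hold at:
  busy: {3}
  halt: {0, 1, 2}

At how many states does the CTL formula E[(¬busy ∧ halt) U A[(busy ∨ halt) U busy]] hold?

2

Sat(¬busy) = {0, 1, 2}
Sat(¬busy ∧ halt) = {0, 1, 2}
Sat(busy ∨ halt) = {0, 1, 2, 3}
A[(busy ∨ halt) U busy]: least fixpoint, start Z0 = Sat(busy) = {3}, add states in Sat(busy ∨ halt) with every successor in Z. Z1 = {0, 3}; fixed.
Sat(A[(busy ∨ halt) U busy]) = {0, 3}
E[(¬busy ∧ halt) U A[(busy ∨ halt) U busy]]: least fixpoint, start Z0 = Sat(A[(busy ∨ halt) U busy]) = {0, 3}, add states in Sat(¬busy ∧ halt) with some successor in Z. Already a fixed point.
Sat(E[(¬busy ∧ halt) U A[(busy ∨ halt) U busy]]) = {0, 3}
|Sat(E[(¬busy ∧ halt) U A[(busy ∨ halt) U busy]])| = |{0, 3}| = 2.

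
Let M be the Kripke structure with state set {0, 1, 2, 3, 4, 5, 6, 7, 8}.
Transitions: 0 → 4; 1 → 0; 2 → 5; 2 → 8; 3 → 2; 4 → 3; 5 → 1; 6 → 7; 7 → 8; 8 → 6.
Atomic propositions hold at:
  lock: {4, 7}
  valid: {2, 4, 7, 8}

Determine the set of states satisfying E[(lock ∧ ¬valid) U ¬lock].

{0, 1, 2, 3, 5, 6, 8}

Sat(¬valid) = {0, 1, 3, 5, 6}
Sat(lock ∧ ¬valid) = ∅
Sat(¬lock) = {0, 1, 2, 3, 5, 6, 8}
E[(lock ∧ ¬valid) U ¬lock]: least fixpoint, start Z0 = Sat(¬lock) = {0, 1, 2, 3, 5, 6, 8}, add states in Sat(lock ∧ ¬valid) with some successor in Z. Already a fixed point.
Sat(E[(lock ∧ ¬valid) U ¬lock]) = {0, 1, 2, 3, 5, 6, 8}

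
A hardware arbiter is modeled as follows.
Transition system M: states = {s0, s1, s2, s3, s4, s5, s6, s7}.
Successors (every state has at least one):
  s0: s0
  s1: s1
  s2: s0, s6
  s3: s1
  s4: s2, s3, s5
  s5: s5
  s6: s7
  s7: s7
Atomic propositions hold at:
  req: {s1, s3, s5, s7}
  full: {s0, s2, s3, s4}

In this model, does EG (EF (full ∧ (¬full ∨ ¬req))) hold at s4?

Yes

Sat(¬full) = {s1, s5, s6, s7}
Sat(¬req) = {s0, s2, s4, s6}
Sat(¬full ∨ ¬req) = {s0, s1, s2, s4, s5, s6, s7}
Sat(full ∧ (¬full ∨ ¬req)) = {s0, s2, s4}
EF (full ∧ (¬full ∨ ¬req)): least fixpoint, start Z0 = {s0, s2, s4}, add states with some successor in Z. Already a fixed point.
Sat(EF (full ∧ (¬full ∨ ¬req))) = {s0, s2, s4}
EG (EF (full ∧ (¬full ∨ ¬req))): greatest fixpoint, start Z0 = {s0, s2, s4}, keep only states in Sat with some successor in Z. Already a fixed point.
Sat(EG (EF (full ∧ (¬full ∨ ¬req)))) = {s0, s2, s4}
s4 ∈ Sat(EG (EF (full ∧ (¬full ∨ ¬req)))) = {s0, s2, s4}, so the formula holds at s4.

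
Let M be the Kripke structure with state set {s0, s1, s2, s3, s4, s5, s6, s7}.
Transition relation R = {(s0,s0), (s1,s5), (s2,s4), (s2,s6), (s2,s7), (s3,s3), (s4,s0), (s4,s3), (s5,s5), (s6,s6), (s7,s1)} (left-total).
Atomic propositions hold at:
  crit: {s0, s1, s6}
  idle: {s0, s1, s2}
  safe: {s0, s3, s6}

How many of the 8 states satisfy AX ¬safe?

Sat(¬safe) = {s1, s2, s4, s5, s7}
Sat(AX ¬safe) = {s : every successor in {s1, s2, s4, s5, s7}} = {s1, s5, s7}
|Sat(AX ¬safe)| = |{s1, s5, s7}| = 3.

3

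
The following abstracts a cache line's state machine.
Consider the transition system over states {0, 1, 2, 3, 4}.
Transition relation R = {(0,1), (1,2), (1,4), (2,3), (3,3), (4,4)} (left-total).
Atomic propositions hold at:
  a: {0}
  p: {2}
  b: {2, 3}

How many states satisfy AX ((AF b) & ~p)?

2

AF b: least fixpoint, start Z0 = {2, 3}, add states with every successor in Z. Already a fixed point.
Sat(AF b) = {2, 3}
Sat(~p) = {0, 1, 3, 4}
Sat((AF b) & ~p) = {3}
Sat(AX ((AF b) & ~p)) = {s : every successor in {3}} = {2, 3}
|Sat(AX ((AF b) & ~p))| = |{2, 3}| = 2.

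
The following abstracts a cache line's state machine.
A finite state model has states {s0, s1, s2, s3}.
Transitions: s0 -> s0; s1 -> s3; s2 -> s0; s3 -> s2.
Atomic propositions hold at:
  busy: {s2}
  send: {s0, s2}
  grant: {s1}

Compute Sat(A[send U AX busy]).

Sat(AX busy) = {s : every successor in {s2}} = {s3}
A[send U AX busy]: least fixpoint, start Z0 = Sat(AX busy) = {s3}, add states in Sat(send) with every successor in Z. Already a fixed point.
Sat(A[send U AX busy]) = {s3}

{s3}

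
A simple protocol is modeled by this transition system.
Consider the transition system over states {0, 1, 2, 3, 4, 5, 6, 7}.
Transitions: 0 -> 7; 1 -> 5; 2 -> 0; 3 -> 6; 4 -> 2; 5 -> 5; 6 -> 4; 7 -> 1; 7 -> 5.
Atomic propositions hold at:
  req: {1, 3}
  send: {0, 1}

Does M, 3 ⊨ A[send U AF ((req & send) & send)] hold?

Sat(req & send) = {1}
Sat((req & send) & send) = {1}
AF ((req & send) & send): least fixpoint, start Z0 = {1}, add states with every successor in Z. Already a fixed point.
Sat(AF ((req & send) & send)) = {1}
A[send U AF ((req & send) & send)]: least fixpoint, start Z0 = Sat(AF ((req & send) & send)) = {1}, add states in Sat(send) with every successor in Z. Already a fixed point.
Sat(A[send U AF ((req & send) & send)]) = {1}
3 ∉ Sat(A[send U AF ((req & send) & send)]) = {1}, so the formula does not hold at 3.

No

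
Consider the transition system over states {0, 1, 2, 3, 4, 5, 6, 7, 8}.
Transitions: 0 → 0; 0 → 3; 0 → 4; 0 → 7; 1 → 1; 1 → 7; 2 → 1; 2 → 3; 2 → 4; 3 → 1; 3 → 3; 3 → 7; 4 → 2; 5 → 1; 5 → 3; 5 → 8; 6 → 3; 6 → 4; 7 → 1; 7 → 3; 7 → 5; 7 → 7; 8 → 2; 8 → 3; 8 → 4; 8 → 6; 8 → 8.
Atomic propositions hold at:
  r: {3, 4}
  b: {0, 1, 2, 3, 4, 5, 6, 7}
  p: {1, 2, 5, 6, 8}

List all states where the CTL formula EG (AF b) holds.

AF b: least fixpoint, start Z0 = {0, 1, 2, 3, 4, 5, 6, 7}, add states with every successor in Z. Already a fixed point.
Sat(AF b) = {0, 1, 2, 3, 4, 5, 6, 7}
EG (AF b): greatest fixpoint, start Z0 = {0, 1, 2, 3, 4, 5, 6, 7}, keep only states in Sat with some successor in Z. Already a fixed point.
Sat(EG (AF b)) = {0, 1, 2, 3, 4, 5, 6, 7}

{0, 1, 2, 3, 4, 5, 6, 7}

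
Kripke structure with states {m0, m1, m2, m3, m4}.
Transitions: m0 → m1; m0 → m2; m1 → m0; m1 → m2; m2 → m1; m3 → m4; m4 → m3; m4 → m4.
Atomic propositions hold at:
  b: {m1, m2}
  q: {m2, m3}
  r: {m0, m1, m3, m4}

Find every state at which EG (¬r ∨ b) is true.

{m1, m2}

Sat(¬r) = {m2}
Sat(¬r ∨ b) = {m1, m2}
EG (¬r ∨ b): greatest fixpoint, start Z0 = {m1, m2}, keep only states in Sat with some successor in Z. Already a fixed point.
Sat(EG (¬r ∨ b)) = {m1, m2}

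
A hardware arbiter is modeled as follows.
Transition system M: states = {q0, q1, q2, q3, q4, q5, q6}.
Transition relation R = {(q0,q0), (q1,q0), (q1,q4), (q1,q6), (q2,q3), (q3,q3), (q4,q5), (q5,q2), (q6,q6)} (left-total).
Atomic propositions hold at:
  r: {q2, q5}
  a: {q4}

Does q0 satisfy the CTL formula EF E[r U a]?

E[r U a]: least fixpoint, start Z0 = Sat(a) = {q4}, add states in Sat(r) with some successor in Z. Already a fixed point.
Sat(E[r U a]) = {q4}
EF E[r U a]: least fixpoint, start Z0 = {q4}, add states with some successor in Z. Z1 = {q1, q4}; fixed.
Sat(EF E[r U a]) = {q1, q4}
q0 ∉ Sat(EF E[r U a]) = {q1, q4}, so the formula does not hold at q0.

No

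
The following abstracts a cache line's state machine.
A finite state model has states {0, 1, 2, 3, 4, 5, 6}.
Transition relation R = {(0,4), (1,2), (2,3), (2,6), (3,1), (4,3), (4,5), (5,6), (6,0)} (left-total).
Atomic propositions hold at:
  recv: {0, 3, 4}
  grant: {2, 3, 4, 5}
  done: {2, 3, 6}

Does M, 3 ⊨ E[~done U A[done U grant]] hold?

Yes

Sat(~done) = {0, 1, 4, 5}
A[done U grant]: least fixpoint, start Z0 = Sat(grant) = {2, 3, 4, 5}, add states in Sat(done) with every successor in Z. Already a fixed point.
Sat(A[done U grant]) = {2, 3, 4, 5}
E[~done U A[done U grant]]: least fixpoint, start Z0 = Sat(A[done U grant]) = {2, 3, 4, 5}, add states in Sat(~done) with some successor in Z. Z1 = {0, 1, 2, 3, 4, 5}; fixed.
Sat(E[~done U A[done U grant]]) = {0, 1, 2, 3, 4, 5}
3 ∈ Sat(E[~done U A[done U grant]]) = {0, 1, 2, 3, 4, 5}, so the formula holds at 3.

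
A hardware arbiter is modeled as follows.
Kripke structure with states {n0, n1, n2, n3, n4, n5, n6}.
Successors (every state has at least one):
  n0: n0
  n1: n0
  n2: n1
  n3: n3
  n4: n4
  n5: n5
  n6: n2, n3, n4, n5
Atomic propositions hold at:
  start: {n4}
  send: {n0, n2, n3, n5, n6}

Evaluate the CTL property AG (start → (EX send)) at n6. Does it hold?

No

Sat(EX send) = {s : some successor in {n0, n2, n3, n5, n6}} = {n0, n1, n3, n5, n6}
Sat(start → (EX send)) = {n0, n1, n2, n3, n5, n6}
AG (start → (EX send)): greatest fixpoint, start Z0 = {n0, n1, n2, n3, n5, n6}, keep only states in Sat with every successor in Z. Z1 = {n0, n1, n2, n3, n5}; fixed.
Sat(AG (start → (EX send))) = {n0, n1, n2, n3, n5}
n6 ∉ Sat(AG (start → (EX send))) = {n0, n1, n2, n3, n5}, so the formula does not hold at n6.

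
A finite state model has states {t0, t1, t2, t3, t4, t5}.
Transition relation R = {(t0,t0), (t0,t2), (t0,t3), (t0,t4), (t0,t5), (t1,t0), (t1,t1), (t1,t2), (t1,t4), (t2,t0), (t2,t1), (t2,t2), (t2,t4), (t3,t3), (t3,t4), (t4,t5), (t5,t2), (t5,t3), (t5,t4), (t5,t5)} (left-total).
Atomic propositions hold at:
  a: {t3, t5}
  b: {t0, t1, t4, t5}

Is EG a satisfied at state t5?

EG a: greatest fixpoint, start Z0 = {t3, t5}, keep only states in Sat with some successor in Z. Already a fixed point.
Sat(EG a) = {t3, t5}
t5 ∈ Sat(EG a) = {t3, t5}, so the formula holds at t5.

Yes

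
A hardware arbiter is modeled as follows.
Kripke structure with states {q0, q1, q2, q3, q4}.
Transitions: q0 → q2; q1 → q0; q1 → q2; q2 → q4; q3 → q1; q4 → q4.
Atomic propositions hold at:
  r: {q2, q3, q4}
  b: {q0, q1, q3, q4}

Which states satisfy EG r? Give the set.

EG r: greatest fixpoint, start Z0 = {q2, q3, q4}, keep only states in Sat with some successor in Z. Z1 = {q2, q4}; fixed.
Sat(EG r) = {q2, q4}

{q2, q4}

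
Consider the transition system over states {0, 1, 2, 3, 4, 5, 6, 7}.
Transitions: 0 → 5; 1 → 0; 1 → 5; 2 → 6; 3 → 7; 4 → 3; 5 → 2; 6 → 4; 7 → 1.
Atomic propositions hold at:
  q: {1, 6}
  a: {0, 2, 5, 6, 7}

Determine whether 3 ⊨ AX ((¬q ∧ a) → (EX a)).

No

Sat(¬q) = {0, 2, 3, 4, 5, 7}
Sat(¬q ∧ a) = {0, 2, 5, 7}
Sat(EX a) = {s : some successor in {0, 2, 5, 6, 7}} = {0, 1, 2, 3, 5}
Sat((¬q ∧ a) → (EX a)) = {0, 1, 2, 3, 4, 5, 6}
Sat(AX ((¬q ∧ a) → (EX a))) = {s : every successor in {0, 1, 2, 3, 4, 5, 6}} = {0, 1, 2, 4, 5, 6, 7}
3 ∉ Sat(AX ((¬q ∧ a) → (EX a))) = {0, 1, 2, 4, 5, 6, 7}, so the formula does not hold at 3.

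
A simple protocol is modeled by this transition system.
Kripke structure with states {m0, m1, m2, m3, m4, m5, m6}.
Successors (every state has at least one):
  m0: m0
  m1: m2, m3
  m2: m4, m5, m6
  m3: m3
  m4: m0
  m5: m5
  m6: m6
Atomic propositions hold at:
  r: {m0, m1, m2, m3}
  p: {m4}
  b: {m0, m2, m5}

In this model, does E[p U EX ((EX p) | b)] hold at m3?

No

Sat(EX p) = {s : some successor in {m4}} = {m2}
Sat((EX p) | b) = {m0, m2, m5}
Sat(EX ((EX p) | b)) = {s : some successor in {m0, m2, m5}} = {m0, m1, m2, m4, m5}
E[p U EX ((EX p) | b)]: least fixpoint, start Z0 = Sat(EX ((EX p) | b)) = {m0, m1, m2, m4, m5}, add states in Sat(p) with some successor in Z. Already a fixed point.
Sat(E[p U EX ((EX p) | b)]) = {m0, m1, m2, m4, m5}
m3 ∉ Sat(E[p U EX ((EX p) | b)]) = {m0, m1, m2, m4, m5}, so the formula does not hold at m3.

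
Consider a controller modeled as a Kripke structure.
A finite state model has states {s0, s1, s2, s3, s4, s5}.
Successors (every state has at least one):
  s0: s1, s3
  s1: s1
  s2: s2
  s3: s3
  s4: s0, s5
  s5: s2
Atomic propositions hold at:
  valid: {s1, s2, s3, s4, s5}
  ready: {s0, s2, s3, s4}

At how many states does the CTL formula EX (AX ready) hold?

Sat(AX ready) = {s : every successor in {s0, s2, s3, s4}} = {s2, s3, s5}
Sat(EX (AX ready)) = {s : some successor in {s2, s3, s5}} = {s0, s2, s3, s4, s5}
|Sat(EX (AX ready))| = |{s0, s2, s3, s4, s5}| = 5.

5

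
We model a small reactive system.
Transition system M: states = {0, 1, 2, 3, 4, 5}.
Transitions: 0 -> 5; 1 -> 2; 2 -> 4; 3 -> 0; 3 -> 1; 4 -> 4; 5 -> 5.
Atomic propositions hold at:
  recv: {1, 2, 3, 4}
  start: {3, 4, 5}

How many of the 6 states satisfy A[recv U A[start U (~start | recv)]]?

Sat(~start) = {0, 1, 2}
Sat(~start | recv) = {0, 1, 2, 3, 4}
A[start U (~start | recv)]: least fixpoint, start Z0 = Sat((~start | recv)) = {0, 1, 2, 3, 4}, add states in Sat(start) with every successor in Z. Already a fixed point.
Sat(A[start U (~start | recv)]) = {0, 1, 2, 3, 4}
A[recv U A[start U (~start | recv)]]: least fixpoint, start Z0 = Sat(A[start U (~start | recv)]) = {0, 1, 2, 3, 4}, add states in Sat(recv) with every successor in Z. Already a fixed point.
Sat(A[recv U A[start U (~start | recv)]]) = {0, 1, 2, 3, 4}
|Sat(A[recv U A[start U (~start | recv)]])| = |{0, 1, 2, 3, 4}| = 5.

5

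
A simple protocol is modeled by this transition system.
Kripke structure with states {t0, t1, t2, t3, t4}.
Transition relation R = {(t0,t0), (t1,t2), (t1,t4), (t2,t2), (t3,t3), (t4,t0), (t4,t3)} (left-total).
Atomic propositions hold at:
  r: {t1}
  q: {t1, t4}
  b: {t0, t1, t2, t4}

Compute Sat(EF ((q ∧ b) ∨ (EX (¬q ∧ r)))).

{t1, t4}

Sat(q ∧ b) = {t1, t4}
Sat(¬q) = {t0, t2, t3}
Sat(¬q ∧ r) = ∅
Sat(EX (¬q ∧ r)) = {s : some successor in ∅} = ∅
Sat((q ∧ b) ∨ (EX (¬q ∧ r))) = {t1, t4}
EF ((q ∧ b) ∨ (EX (¬q ∧ r))): least fixpoint, start Z0 = {t1, t4}, add states with some successor in Z. Already a fixed point.
Sat(EF ((q ∧ b) ∨ (EX (¬q ∧ r)))) = {t1, t4}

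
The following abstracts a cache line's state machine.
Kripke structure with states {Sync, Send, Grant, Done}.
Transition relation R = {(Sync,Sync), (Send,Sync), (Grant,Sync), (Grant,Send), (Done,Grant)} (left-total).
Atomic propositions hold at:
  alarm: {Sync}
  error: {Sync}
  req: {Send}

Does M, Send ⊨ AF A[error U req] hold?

A[error U req]: least fixpoint, start Z0 = Sat(req) = {Send}, add states in Sat(error) with every successor in Z. Already a fixed point.
Sat(A[error U req]) = {Send}
AF A[error U req]: least fixpoint, start Z0 = {Send}, add states with every successor in Z. Already a fixed point.
Sat(AF A[error U req]) = {Send}
Send ∈ Sat(AF A[error U req]) = {Send}, so the formula holds at Send.

Yes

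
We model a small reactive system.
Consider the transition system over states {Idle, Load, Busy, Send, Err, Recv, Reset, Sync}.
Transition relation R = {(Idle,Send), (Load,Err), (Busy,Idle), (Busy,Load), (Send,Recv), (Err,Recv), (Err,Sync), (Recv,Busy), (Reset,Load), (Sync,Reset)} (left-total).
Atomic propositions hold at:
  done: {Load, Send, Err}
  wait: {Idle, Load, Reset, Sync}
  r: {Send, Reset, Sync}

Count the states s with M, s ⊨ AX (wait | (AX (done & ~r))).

3

Sat(~r) = {Idle, Load, Busy, Err, Recv}
Sat(done & ~r) = {Load, Err}
Sat(AX (done & ~r)) = {s : every successor in {Load, Err}} = {Load, Reset}
Sat(wait | (AX (done & ~r))) = {Idle, Load, Reset, Sync}
Sat(AX (wait | (AX (done & ~r)))) = {s : every successor in {Idle, Load, Reset, Sync}} = {Busy, Reset, Sync}
|Sat(AX (wait | (AX (done & ~r))))| = |{Busy, Reset, Sync}| = 3.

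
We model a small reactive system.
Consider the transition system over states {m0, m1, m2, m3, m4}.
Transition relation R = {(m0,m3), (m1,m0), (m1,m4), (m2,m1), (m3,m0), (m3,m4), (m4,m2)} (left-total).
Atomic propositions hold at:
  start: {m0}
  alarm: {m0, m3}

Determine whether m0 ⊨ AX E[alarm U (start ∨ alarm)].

Sat(start ∨ alarm) = {m0, m3}
E[alarm U (start ∨ alarm)]: least fixpoint, start Z0 = Sat((start ∨ alarm)) = {m0, m3}, add states in Sat(alarm) with some successor in Z. Already a fixed point.
Sat(E[alarm U (start ∨ alarm)]) = {m0, m3}
Sat(AX E[alarm U (start ∨ alarm)]) = {s : every successor in {m0, m3}} = {m0}
m0 ∈ Sat(AX E[alarm U (start ∨ alarm)]) = {m0}, so the formula holds at m0.

Yes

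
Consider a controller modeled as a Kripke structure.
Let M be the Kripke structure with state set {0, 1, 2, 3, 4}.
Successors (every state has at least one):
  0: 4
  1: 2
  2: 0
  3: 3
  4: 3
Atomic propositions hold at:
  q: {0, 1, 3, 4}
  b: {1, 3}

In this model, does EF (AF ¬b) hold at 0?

Yes

Sat(¬b) = {0, 2, 4}
AF ¬b: least fixpoint, start Z0 = {0, 2, 4}, add states with every successor in Z. Z1 = {0, 1, 2, 4}; fixed.
Sat(AF ¬b) = {0, 1, 2, 4}
EF (AF ¬b): least fixpoint, start Z0 = {0, 1, 2, 4}, add states with some successor in Z. Already a fixed point.
Sat(EF (AF ¬b)) = {0, 1, 2, 4}
0 ∈ Sat(EF (AF ¬b)) = {0, 1, 2, 4}, so the formula holds at 0.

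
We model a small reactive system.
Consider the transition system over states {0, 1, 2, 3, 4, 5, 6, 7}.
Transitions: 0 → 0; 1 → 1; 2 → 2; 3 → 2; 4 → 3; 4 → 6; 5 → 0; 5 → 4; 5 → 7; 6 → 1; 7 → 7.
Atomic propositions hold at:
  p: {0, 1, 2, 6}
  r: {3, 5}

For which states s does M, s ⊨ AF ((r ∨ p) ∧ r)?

Sat(r ∨ p) = {0, 1, 2, 3, 5, 6}
Sat((r ∨ p) ∧ r) = {3, 5}
AF ((r ∨ p) ∧ r): least fixpoint, start Z0 = {3, 5}, add states with every successor in Z. Already a fixed point.
Sat(AF ((r ∨ p) ∧ r)) = {3, 5}

{3, 5}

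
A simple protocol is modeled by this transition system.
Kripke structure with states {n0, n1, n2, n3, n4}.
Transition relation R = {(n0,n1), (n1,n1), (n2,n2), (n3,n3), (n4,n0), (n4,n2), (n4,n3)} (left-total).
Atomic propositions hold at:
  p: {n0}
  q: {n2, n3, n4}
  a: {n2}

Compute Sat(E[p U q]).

{n2, n3, n4}

E[p U q]: least fixpoint, start Z0 = Sat(q) = {n2, n3, n4}, add states in Sat(p) with some successor in Z. Already a fixed point.
Sat(E[p U q]) = {n2, n3, n4}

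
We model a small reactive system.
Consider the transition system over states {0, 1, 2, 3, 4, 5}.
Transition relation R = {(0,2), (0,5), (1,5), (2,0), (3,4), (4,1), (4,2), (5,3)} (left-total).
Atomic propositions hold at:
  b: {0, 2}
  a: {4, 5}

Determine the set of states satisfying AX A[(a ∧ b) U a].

Sat(a ∧ b) = ∅
A[(a ∧ b) U a]: least fixpoint, start Z0 = Sat(a) = {4, 5}, add states in Sat(a ∧ b) with every successor in Z. Already a fixed point.
Sat(A[(a ∧ b) U a]) = {4, 5}
Sat(AX A[(a ∧ b) U a]) = {s : every successor in {4, 5}} = {1, 3}

{1, 3}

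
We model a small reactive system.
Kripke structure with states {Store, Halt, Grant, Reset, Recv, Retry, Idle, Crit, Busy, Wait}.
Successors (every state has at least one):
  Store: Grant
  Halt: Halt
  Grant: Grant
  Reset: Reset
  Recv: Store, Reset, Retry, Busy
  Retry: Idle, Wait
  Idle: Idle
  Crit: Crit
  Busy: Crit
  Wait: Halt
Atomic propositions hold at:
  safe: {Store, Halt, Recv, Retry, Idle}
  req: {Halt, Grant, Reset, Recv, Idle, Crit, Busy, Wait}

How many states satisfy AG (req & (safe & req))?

Sat(safe & req) = {Halt, Recv, Idle}
Sat(req & (safe & req)) = {Halt, Recv, Idle}
AG (req & (safe & req)): greatest fixpoint, start Z0 = {Halt, Recv, Idle}, keep only states in Sat with every successor in Z. Z1 = {Halt, Idle}; fixed.
Sat(AG (req & (safe & req))) = {Halt, Idle}
|Sat(AG (req & (safe & req)))| = |{Halt, Idle}| = 2.

2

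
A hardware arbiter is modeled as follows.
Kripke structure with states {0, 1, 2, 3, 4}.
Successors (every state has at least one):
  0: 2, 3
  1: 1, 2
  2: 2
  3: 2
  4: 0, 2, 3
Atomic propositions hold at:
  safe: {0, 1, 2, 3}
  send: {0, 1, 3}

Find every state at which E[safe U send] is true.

{0, 1, 3}

E[safe U send]: least fixpoint, start Z0 = Sat(send) = {0, 1, 3}, add states in Sat(safe) with some successor in Z. Already a fixed point.
Sat(E[safe U send]) = {0, 1, 3}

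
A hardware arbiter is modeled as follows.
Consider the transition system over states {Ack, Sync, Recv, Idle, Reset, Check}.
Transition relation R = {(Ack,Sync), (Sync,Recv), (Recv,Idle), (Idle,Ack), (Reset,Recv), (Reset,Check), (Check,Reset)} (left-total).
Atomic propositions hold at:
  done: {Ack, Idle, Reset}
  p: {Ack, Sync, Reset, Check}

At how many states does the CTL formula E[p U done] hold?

E[p U done]: least fixpoint, start Z0 = Sat(done) = {Ack, Idle, Reset}, add states in Sat(p) with some successor in Z. Z1 = {Ack, Idle, Reset, Check}; fixed.
Sat(E[p U done]) = {Ack, Idle, Reset, Check}
|Sat(E[p U done])| = |{Ack, Idle, Reset, Check}| = 4.

4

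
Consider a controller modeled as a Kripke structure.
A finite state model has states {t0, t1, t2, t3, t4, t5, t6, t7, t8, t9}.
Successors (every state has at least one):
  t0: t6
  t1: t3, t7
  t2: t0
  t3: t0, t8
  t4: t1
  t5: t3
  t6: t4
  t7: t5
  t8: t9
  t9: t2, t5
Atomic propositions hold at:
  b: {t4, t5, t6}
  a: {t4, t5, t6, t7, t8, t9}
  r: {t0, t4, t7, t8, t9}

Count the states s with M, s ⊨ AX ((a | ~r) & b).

Sat(~r) = {t1, t2, t3, t5, t6}
Sat(a | ~r) = {t1, t2, t3, t4, t5, t6, t7, t8, t9}
Sat((a | ~r) & b) = {t4, t5, t6}
Sat(AX ((a | ~r) & b)) = {s : every successor in {t4, t5, t6}} = {t0, t6, t7}
|Sat(AX ((a | ~r) & b))| = |{t0, t6, t7}| = 3.

3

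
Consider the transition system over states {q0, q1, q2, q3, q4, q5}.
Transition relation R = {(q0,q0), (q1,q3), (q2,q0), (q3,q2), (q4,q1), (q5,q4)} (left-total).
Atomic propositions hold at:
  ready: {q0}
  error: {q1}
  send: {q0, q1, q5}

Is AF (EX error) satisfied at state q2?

Sat(EX error) = {s : some successor in {q1}} = {q4}
AF (EX error): least fixpoint, start Z0 = {q4}, add states with every successor in Z. Z1 = {q4, q5}; fixed.
Sat(AF (EX error)) = {q4, q5}
q2 ∉ Sat(AF (EX error)) = {q4, q5}, so the formula does not hold at q2.

No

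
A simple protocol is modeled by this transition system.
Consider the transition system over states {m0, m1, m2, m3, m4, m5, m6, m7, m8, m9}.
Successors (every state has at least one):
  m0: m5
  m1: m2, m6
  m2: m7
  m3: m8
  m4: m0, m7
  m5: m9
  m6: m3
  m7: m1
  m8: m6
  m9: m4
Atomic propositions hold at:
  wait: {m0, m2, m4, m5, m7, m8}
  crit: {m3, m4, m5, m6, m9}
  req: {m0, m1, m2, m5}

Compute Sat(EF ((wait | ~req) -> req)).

Sat(~req) = {m3, m4, m6, m7, m8, m9}
Sat(wait | ~req) = {m0, m2, m3, m4, m5, m6, m7, m8, m9}
Sat((wait | ~req) -> req) = {m0, m1, m2, m5}
EF ((wait | ~req) -> req): least fixpoint, start Z0 = {m0, m1, m2, m5}, add states with some successor in Z. Z1 = {m0, m1, m2, m4, m5, m7}; Z2 = {m0, m1, m2, m4, m5, m7, m9}; fixed.
Sat(EF ((wait | ~req) -> req)) = {m0, m1, m2, m4, m5, m7, m9}

{m0, m1, m2, m4, m5, m7, m9}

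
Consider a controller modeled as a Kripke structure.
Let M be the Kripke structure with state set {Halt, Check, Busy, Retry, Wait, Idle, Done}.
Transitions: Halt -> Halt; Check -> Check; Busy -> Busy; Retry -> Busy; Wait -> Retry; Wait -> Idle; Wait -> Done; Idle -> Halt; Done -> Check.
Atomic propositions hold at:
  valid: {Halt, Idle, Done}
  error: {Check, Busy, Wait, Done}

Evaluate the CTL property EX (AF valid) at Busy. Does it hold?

No

AF valid: least fixpoint, start Z0 = {Halt, Idle, Done}, add states with every successor in Z. Already a fixed point.
Sat(AF valid) = {Halt, Idle, Done}
Sat(EX (AF valid)) = {s : some successor in {Halt, Idle, Done}} = {Halt, Wait, Idle}
Busy ∉ Sat(EX (AF valid)) = {Halt, Wait, Idle}, so the formula does not hold at Busy.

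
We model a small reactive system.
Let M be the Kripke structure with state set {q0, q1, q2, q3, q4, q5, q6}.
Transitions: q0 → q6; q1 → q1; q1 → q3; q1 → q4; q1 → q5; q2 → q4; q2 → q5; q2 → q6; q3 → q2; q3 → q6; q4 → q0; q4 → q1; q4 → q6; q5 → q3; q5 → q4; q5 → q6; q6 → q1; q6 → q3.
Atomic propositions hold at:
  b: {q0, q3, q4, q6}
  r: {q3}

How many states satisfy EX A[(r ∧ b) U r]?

Sat(r ∧ b) = {q3}
A[(r ∧ b) U r]: least fixpoint, start Z0 = Sat(r) = {q3}, add states in Sat(r ∧ b) with every successor in Z. Already a fixed point.
Sat(A[(r ∧ b) U r]) = {q3}
Sat(EX A[(r ∧ b) U r]) = {s : some successor in {q3}} = {q1, q5, q6}
|Sat(EX A[(r ∧ b) U r])| = |{q1, q5, q6}| = 3.

3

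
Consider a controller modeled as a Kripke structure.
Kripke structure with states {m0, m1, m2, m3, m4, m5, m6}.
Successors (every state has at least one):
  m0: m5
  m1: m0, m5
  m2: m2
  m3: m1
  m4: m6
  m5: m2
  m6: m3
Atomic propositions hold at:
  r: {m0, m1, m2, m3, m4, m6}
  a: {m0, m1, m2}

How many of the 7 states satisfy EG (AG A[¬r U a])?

Sat(¬r) = {m5}
A[¬r U a]: least fixpoint, start Z0 = Sat(a) = {m0, m1, m2}, add states in Sat(¬r) with every successor in Z. Z1 = {m0, m1, m2, m5}; fixed.
Sat(A[¬r U a]) = {m0, m1, m2, m5}
AG A[¬r U a]: greatest fixpoint, start Z0 = {m0, m1, m2, m5}, keep only states in Sat with every successor in Z. Already a fixed point.
Sat(AG A[¬r U a]) = {m0, m1, m2, m5}
EG (AG A[¬r U a]): greatest fixpoint, start Z0 = {m0, m1, m2, m5}, keep only states in Sat with some successor in Z. Already a fixed point.
Sat(EG (AG A[¬r U a])) = {m0, m1, m2, m5}
|Sat(EG (AG A[¬r U a]))| = |{m0, m1, m2, m5}| = 4.

4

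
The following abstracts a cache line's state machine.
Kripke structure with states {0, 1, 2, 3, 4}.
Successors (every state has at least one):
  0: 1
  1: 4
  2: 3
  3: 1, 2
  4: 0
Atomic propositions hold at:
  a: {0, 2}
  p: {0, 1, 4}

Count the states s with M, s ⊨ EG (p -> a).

Sat(p -> a) = {0, 2, 3}
EG (p -> a): greatest fixpoint, start Z0 = {0, 2, 3}, keep only states in Sat with some successor in Z. Z1 = {2, 3}; fixed.
Sat(EG (p -> a)) = {2, 3}
|Sat(EG (p -> a))| = |{2, 3}| = 2.

2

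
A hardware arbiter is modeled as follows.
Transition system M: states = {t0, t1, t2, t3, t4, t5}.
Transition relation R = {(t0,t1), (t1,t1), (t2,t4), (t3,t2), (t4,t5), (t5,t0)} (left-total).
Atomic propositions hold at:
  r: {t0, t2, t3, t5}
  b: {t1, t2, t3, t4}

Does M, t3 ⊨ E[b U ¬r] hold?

Yes

Sat(¬r) = {t1, t4}
E[b U ¬r]: least fixpoint, start Z0 = Sat(¬r) = {t1, t4}, add states in Sat(b) with some successor in Z. Z1 = {t1, t2, t4}; Z2 = {t1, t2, t3, t4}; fixed.
Sat(E[b U ¬r]) = {t1, t2, t3, t4}
t3 ∈ Sat(E[b U ¬r]) = {t1, t2, t3, t4}, so the formula holds at t3.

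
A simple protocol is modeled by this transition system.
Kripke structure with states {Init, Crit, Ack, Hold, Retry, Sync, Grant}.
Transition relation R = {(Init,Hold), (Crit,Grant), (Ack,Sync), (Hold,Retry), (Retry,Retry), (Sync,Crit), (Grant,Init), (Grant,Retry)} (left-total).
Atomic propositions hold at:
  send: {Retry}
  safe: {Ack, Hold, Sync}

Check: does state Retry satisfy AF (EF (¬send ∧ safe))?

No

Sat(¬send) = {Init, Crit, Ack, Hold, Sync, Grant}
Sat(¬send ∧ safe) = {Ack, Hold, Sync}
EF (¬send ∧ safe): least fixpoint, start Z0 = {Ack, Hold, Sync}, add states with some successor in Z. Z1 = {Init, Ack, Hold, Sync}; Z2 = {Init, Ack, Hold, Sync, Grant}; Z3 = {Init, Crit, Ack, Hold, Sync, Grant}; fixed.
Sat(EF (¬send ∧ safe)) = {Init, Crit, Ack, Hold, Sync, Grant}
AF (EF (¬send ∧ safe)): least fixpoint, start Z0 = {Init, Crit, Ack, Hold, Sync, Grant}, add states with every successor in Z. Already a fixed point.
Sat(AF (EF (¬send ∧ safe))) = {Init, Crit, Ack, Hold, Sync, Grant}
Retry ∉ Sat(AF (EF (¬send ∧ safe))) = {Init, Crit, Ack, Hold, Sync, Grant}, so the formula does not hold at Retry.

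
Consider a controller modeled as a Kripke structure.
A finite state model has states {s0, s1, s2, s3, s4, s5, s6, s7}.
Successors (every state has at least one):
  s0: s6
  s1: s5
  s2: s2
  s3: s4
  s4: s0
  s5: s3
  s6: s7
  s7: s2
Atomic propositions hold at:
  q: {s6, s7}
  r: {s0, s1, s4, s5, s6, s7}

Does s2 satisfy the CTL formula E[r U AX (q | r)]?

Sat(q | r) = {s0, s1, s4, s5, s6, s7}
Sat(AX (q | r)) = {s : every successor in {s0, s1, s4, s5, s6, s7}} = {s0, s1, s3, s4, s6}
E[r U AX (q | r)]: least fixpoint, start Z0 = Sat(AX (q | r)) = {s0, s1, s3, s4, s6}, add states in Sat(r) with some successor in Z. Z1 = {s0, s1, s3, s4, s5, s6}; fixed.
Sat(E[r U AX (q | r)]) = {s0, s1, s3, s4, s5, s6}
s2 ∉ Sat(E[r U AX (q | r)]) = {s0, s1, s3, s4, s5, s6}, so the formula does not hold at s2.

No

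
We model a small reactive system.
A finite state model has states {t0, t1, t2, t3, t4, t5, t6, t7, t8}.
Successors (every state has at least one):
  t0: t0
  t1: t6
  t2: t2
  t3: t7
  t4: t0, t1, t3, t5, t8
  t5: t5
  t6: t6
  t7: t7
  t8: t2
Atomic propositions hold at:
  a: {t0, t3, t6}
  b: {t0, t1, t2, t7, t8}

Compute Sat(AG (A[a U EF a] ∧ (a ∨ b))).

{t0, t1, t6}

EF a: least fixpoint, start Z0 = {t0, t3, t6}, add states with some successor in Z. Z1 = {t0, t1, t3, t4, t6}; fixed.
Sat(EF a) = {t0, t1, t3, t4, t6}
A[a U EF a]: least fixpoint, start Z0 = Sat(EF a) = {t0, t1, t3, t4, t6}, add states in Sat(a) with every successor in Z. Already a fixed point.
Sat(A[a U EF a]) = {t0, t1, t3, t4, t6}
Sat(a ∨ b) = {t0, t1, t2, t3, t6, t7, t8}
Sat(A[a U EF a] ∧ (a ∨ b)) = {t0, t1, t3, t6}
AG (A[a U EF a] ∧ (a ∨ b)): greatest fixpoint, start Z0 = {t0, t1, t3, t6}, keep only states in Sat with every successor in Z. Z1 = {t0, t1, t6}; fixed.
Sat(AG (A[a U EF a] ∧ (a ∨ b))) = {t0, t1, t6}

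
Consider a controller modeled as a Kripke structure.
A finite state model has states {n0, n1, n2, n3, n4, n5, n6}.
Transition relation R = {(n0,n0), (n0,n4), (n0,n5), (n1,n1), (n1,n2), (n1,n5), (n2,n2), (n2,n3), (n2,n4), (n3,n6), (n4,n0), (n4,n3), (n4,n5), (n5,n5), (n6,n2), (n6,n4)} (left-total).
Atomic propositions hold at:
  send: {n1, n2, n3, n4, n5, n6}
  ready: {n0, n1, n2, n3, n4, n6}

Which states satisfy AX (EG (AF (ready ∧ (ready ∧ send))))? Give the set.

{n2, n3, n6}

Sat(ready ∧ send) = {n1, n2, n3, n4, n6}
Sat(ready ∧ (ready ∧ send)) = {n1, n2, n3, n4, n6}
AF (ready ∧ (ready ∧ send)): least fixpoint, start Z0 = {n1, n2, n3, n4, n6}, add states with every successor in Z. Already a fixed point.
Sat(AF (ready ∧ (ready ∧ send))) = {n1, n2, n3, n4, n6}
EG (AF (ready ∧ (ready ∧ send))): greatest fixpoint, start Z0 = {n1, n2, n3, n4, n6}, keep only states in Sat with some successor in Z. Already a fixed point.
Sat(EG (AF (ready ∧ (ready ∧ send)))) = {n1, n2, n3, n4, n6}
Sat(AX (EG (AF (ready ∧ (ready ∧ send))))) = {s : every successor in {n1, n2, n3, n4, n6}} = {n2, n3, n6}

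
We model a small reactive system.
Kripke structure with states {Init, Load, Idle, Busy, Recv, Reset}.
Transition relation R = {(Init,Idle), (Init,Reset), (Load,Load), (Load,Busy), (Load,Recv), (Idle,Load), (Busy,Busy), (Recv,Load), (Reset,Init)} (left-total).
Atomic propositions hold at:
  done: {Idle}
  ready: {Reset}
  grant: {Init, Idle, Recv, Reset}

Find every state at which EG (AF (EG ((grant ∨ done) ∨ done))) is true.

{Init, Reset}

Sat(grant ∨ done) = {Init, Idle, Recv, Reset}
Sat((grant ∨ done) ∨ done) = {Init, Idle, Recv, Reset}
EG ((grant ∨ done) ∨ done): greatest fixpoint, start Z0 = {Init, Idle, Recv, Reset}, keep only states in Sat with some successor in Z. Z1 = {Init, Reset}; fixed.
Sat(EG ((grant ∨ done) ∨ done)) = {Init, Reset}
AF (EG ((grant ∨ done) ∨ done)): least fixpoint, start Z0 = {Init, Reset}, add states with every successor in Z. Already a fixed point.
Sat(AF (EG ((grant ∨ done) ∨ done))) = {Init, Reset}
EG (AF (EG ((grant ∨ done) ∨ done))): greatest fixpoint, start Z0 = {Init, Reset}, keep only states in Sat with some successor in Z. Already a fixed point.
Sat(EG (AF (EG ((grant ∨ done) ∨ done)))) = {Init, Reset}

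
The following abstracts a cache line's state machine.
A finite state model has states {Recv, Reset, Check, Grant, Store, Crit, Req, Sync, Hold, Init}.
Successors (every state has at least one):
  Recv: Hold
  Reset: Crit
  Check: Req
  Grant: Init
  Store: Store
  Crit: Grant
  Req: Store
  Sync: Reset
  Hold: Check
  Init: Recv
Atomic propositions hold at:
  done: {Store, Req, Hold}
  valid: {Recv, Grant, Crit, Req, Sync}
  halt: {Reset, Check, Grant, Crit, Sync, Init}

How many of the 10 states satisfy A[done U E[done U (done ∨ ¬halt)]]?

Sat(¬halt) = {Recv, Store, Req, Hold}
Sat(done ∨ ¬halt) = {Recv, Store, Req, Hold}
E[done U (done ∨ ¬halt)]: least fixpoint, start Z0 = Sat((done ∨ ¬halt)) = {Recv, Store, Req, Hold}, add states in Sat(done) with some successor in Z. Already a fixed point.
Sat(E[done U (done ∨ ¬halt)]) = {Recv, Store, Req, Hold}
A[done U E[done U (done ∨ ¬halt)]]: least fixpoint, start Z0 = Sat(E[done U (done ∨ ¬halt)]) = {Recv, Store, Req, Hold}, add states in Sat(done) with every successor in Z. Already a fixed point.
Sat(A[done U E[done U (done ∨ ¬halt)]]) = {Recv, Store, Req, Hold}
|Sat(A[done U E[done U (done ∨ ¬halt)]])| = |{Recv, Store, Req, Hold}| = 4.

4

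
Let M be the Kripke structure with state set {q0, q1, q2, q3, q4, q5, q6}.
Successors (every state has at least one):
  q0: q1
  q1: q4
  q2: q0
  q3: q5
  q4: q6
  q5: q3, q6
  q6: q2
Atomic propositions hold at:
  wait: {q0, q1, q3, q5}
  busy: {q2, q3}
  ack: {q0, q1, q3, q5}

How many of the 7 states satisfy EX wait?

4

Sat(EX wait) = {s : some successor in {q0, q1, q3, q5}} = {q0, q2, q3, q5}
|Sat(EX wait)| = |{q0, q2, q3, q5}| = 4.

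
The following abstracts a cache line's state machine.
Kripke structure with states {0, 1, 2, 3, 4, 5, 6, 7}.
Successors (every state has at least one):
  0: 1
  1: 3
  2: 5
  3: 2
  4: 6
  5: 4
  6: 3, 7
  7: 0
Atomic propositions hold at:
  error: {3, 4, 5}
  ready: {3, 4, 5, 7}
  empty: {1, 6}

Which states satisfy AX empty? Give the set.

Sat(AX empty) = {s : every successor in {1, 6}} = {0, 4}

{0, 4}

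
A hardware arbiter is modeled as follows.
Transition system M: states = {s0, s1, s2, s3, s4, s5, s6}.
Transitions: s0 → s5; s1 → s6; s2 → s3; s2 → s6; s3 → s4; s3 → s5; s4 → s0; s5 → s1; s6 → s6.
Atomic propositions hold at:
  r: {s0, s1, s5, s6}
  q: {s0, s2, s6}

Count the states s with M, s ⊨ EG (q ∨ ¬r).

2

Sat(¬r) = {s2, s3, s4}
Sat(q ∨ ¬r) = {s0, s2, s3, s4, s6}
EG (q ∨ ¬r): greatest fixpoint, start Z0 = {s0, s2, s3, s4, s6}, keep only states in Sat with some successor in Z. Z1 = {s2, s3, s4, s6}; Z2 = {s2, s3, s6}; Z3 = {s2, s6}; fixed.
Sat(EG (q ∨ ¬r)) = {s2, s6}
|Sat(EG (q ∨ ¬r))| = |{s2, s6}| = 2.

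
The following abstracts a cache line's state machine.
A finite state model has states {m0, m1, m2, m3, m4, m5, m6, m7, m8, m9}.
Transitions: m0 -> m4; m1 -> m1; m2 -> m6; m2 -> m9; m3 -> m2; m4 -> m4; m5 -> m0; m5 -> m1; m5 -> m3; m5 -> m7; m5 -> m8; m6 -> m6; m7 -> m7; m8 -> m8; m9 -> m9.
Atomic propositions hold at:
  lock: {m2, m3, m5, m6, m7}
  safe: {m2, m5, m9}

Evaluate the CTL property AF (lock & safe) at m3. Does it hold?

Sat(lock & safe) = {m2, m5}
AF (lock & safe): least fixpoint, start Z0 = {m2, m5}, add states with every successor in Z. Z1 = {m2, m3, m5}; fixed.
Sat(AF (lock & safe)) = {m2, m3, m5}
m3 ∈ Sat(AF (lock & safe)) = {m2, m3, m5}, so the formula holds at m3.

Yes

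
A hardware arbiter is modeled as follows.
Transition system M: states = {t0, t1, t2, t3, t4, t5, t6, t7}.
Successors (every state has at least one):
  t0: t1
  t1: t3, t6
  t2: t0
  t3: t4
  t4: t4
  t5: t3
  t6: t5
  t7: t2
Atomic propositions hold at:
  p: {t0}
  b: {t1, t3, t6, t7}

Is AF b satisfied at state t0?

AF b: least fixpoint, start Z0 = {t1, t3, t6, t7}, add states with every successor in Z. Z1 = {t0, t1, t3, t5, t6, t7}; Z2 = {t0, t1, t2, t3, t5, t6, t7}; fixed.
Sat(AF b) = {t0, t1, t2, t3, t5, t6, t7}
t0 ∈ Sat(AF b) = {t0, t1, t2, t3, t5, t6, t7}, so the formula holds at t0.

Yes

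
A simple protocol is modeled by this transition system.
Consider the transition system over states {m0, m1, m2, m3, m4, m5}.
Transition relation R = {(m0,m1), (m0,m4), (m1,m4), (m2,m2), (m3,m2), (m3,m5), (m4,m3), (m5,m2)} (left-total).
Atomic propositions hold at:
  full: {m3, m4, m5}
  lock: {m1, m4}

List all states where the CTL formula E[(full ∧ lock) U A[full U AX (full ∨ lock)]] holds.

Sat(full ∧ lock) = {m4}
Sat(full ∨ lock) = {m1, m3, m4, m5}
Sat(AX (full ∨ lock)) = {s : every successor in {m1, m3, m4, m5}} = {m0, m1, m4}
A[full U AX (full ∨ lock)]: least fixpoint, start Z0 = Sat(AX (full ∨ lock)) = {m0, m1, m4}, add states in Sat(full) with every successor in Z. Already a fixed point.
Sat(A[full U AX (full ∨ lock)]) = {m0, m1, m4}
E[(full ∧ lock) U A[full U AX (full ∨ lock)]]: least fixpoint, start Z0 = Sat(A[full U AX (full ∨ lock)]) = {m0, m1, m4}, add states in Sat(full ∧ lock) with some successor in Z. Already a fixed point.
Sat(E[(full ∧ lock) U A[full U AX (full ∨ lock)]]) = {m0, m1, m4}

{m0, m1, m4}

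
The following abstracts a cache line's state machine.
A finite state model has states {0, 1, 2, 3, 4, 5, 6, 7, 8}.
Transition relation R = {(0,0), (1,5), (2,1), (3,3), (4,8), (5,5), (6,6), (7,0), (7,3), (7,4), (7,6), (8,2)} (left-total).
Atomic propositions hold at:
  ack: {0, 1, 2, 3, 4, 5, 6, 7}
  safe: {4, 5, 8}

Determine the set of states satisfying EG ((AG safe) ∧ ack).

{5}

AG safe: greatest fixpoint, start Z0 = {4, 5, 8}, keep only states in Sat with every successor in Z. Z1 = {4, 5}; Z2 = {5}; fixed.
Sat(AG safe) = {5}
Sat((AG safe) ∧ ack) = {5}
EG ((AG safe) ∧ ack): greatest fixpoint, start Z0 = {5}, keep only states in Sat with some successor in Z. Already a fixed point.
Sat(EG ((AG safe) ∧ ack)) = {5}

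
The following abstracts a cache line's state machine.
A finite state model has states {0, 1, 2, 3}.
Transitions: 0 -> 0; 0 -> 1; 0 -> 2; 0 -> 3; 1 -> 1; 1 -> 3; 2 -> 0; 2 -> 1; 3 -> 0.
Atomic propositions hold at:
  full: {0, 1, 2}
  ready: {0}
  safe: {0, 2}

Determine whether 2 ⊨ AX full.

Yes

Sat(AX full) = {s : every successor in {0, 1, 2}} = {2, 3}
2 ∈ Sat(AX full) = {2, 3}, so the formula holds at 2.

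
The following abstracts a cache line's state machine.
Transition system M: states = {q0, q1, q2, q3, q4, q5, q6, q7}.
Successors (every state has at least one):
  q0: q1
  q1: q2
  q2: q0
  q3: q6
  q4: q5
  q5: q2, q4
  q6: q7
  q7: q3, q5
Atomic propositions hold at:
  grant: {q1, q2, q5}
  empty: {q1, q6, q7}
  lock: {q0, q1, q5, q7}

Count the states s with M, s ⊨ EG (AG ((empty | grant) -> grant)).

Sat(empty | grant) = {q1, q2, q5, q6, q7}
Sat((empty | grant) -> grant) = {q0, q1, q2, q3, q4, q5}
AG ((empty | grant) -> grant): greatest fixpoint, start Z0 = {q0, q1, q2, q3, q4, q5}, keep only states in Sat with every successor in Z. Z1 = {q0, q1, q2, q4, q5}; fixed.
Sat(AG ((empty | grant) -> grant)) = {q0, q1, q2, q4, q5}
EG (AG ((empty | grant) -> grant)): greatest fixpoint, start Z0 = {q0, q1, q2, q4, q5}, keep only states in Sat with some successor in Z. Already a fixed point.
Sat(EG (AG ((empty | grant) -> grant))) = {q0, q1, q2, q4, q5}
|Sat(EG (AG ((empty | grant) -> grant)))| = |{q0, q1, q2, q4, q5}| = 5.

5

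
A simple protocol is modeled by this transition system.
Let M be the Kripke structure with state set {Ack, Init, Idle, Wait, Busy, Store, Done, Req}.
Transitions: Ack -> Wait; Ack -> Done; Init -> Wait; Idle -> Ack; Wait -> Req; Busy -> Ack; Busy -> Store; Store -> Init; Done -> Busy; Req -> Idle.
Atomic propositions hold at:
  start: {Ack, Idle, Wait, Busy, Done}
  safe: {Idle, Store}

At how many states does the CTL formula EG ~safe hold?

Sat(~safe) = {Ack, Init, Wait, Busy, Done, Req}
EG ~safe: greatest fixpoint, start Z0 = {Ack, Init, Wait, Busy, Done, Req}, keep only states in Sat with some successor in Z. Z1 = {Ack, Init, Wait, Busy, Done}; Z2 = {Ack, Init, Busy, Done}; Z3 = {Ack, Busy, Done}; fixed.
Sat(EG ~safe) = {Ack, Busy, Done}
|Sat(EG ~safe)| = |{Ack, Busy, Done}| = 3.

3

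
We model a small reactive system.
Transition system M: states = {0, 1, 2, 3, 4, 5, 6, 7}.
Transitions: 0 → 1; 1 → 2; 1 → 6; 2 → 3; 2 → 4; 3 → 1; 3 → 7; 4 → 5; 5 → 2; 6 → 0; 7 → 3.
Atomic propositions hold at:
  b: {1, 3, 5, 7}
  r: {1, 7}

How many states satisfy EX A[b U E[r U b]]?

E[r U b]: least fixpoint, start Z0 = Sat(b) = {1, 3, 5, 7}, add states in Sat(r) with some successor in Z. Already a fixed point.
Sat(E[r U b]) = {1, 3, 5, 7}
A[b U E[r U b]]: least fixpoint, start Z0 = Sat(E[r U b]) = {1, 3, 5, 7}, add states in Sat(b) with every successor in Z. Already a fixed point.
Sat(A[b U E[r U b]]) = {1, 3, 5, 7}
Sat(EX A[b U E[r U b]]) = {s : some successor in {1, 3, 5, 7}} = {0, 2, 3, 4, 7}
|Sat(EX A[b U E[r U b]])| = |{0, 2, 3, 4, 7}| = 5.

5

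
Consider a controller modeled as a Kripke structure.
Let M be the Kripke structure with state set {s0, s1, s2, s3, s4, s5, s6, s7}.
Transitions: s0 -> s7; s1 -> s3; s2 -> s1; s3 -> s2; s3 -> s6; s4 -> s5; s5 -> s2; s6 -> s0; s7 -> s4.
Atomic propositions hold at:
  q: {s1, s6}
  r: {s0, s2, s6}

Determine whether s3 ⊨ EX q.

Yes

Sat(EX q) = {s : some successor in {s1, s6}} = {s2, s3}
s3 ∈ Sat(EX q) = {s2, s3}, so the formula holds at s3.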